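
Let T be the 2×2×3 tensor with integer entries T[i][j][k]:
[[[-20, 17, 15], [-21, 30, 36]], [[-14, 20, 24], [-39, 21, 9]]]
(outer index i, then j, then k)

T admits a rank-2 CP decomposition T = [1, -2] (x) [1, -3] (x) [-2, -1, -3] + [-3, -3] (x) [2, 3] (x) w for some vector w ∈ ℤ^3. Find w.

w = [3, -3, -3]

Subtract the known terms from T to get the rank-1 residual R = [-3, -3] (x) [2, 3] (x) w, so R[i,j,k] = a[i]·b[j]·w[k]. Pick indices with nonzero a[0]·b[0] = (-3)·(2) = -6. Only the fibre through (0,0,·) is needed: R[0,0,:] = T[0,0,:] − Σₗ aₗ[0]bₗ[0]cₗ = [-20, 17, 15] − (1)·(1)·[-2, -1, -3] = [-18, 18, 18]. Then w[k] = R[0,0,k] / -6 for each k, giving w = [-18, 18, 18] / -6 = [3, -3, -3].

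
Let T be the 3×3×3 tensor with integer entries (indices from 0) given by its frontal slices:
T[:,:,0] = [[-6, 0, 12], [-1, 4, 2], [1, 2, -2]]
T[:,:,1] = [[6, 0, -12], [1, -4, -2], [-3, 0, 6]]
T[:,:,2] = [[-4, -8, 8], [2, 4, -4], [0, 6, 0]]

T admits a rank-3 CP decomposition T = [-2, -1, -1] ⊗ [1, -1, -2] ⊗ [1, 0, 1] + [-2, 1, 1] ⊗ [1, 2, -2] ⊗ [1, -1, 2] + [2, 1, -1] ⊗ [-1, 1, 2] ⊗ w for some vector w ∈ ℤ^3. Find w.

w = [1, -2, -1]

Subtract the known terms from T to get the rank-1 residual R = [2, 1, -1] ⊗ [-1, 1, 2] ⊗ w, so R[i,j,k] = a[i]·b[j]·w[k]. Pick indices with nonzero a[0]·b[0] = (2)·(-1) = -2. Only the fibre through (0,0,·) is needed: R[0,0,:] = T[0,0,:] − Σₗ aₗ[0]bₗ[0]cₗ = [-6, 6, -4] − (-2)·(1)·[1, 0, 1] − (-2)·(1)·[1, -1, 2] = [-2, 4, 2]. Then w[k] = R[0,0,k] / -2 for each k, giving w = [-2, 4, 2] / -2 = [1, -2, -1].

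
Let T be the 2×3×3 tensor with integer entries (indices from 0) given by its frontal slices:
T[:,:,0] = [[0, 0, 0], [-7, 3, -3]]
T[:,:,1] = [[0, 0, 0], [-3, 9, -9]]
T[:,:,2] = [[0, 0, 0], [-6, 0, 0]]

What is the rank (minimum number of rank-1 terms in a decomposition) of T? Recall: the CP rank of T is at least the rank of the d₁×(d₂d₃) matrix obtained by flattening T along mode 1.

Lower bound: in the mode-2 unfolding of T (rows indexed by j, columns by (i,k)) the 2×2 minor on rows j ∈ {0, 1}, columns (i,k) ∈ {(1,0), (1,1)} is det [[-7, -3], [3, 9]] = -54 ≠ 0, so that unfolding has rank ≥ 2 and hence rank(T) ≥ 2 (CP rank is at least every unfolding rank, though it can be larger).
Upper bound: T[i,:,:] = a[i]·M for every slice, with a = [0, 1] and M = [[-7, -3, -6], [3, 9, 0], [-3, -9, 0]] (rows j, columns k).
The rows of M satisfy (row 1) = −(row 2), so splitting by rows, M = [1, 0, 0][-7, -3, -6]ᵀ + [0, -1, 1][-3, -9, 0]ᵀ.
Hence T = [0, 1] ⊗ [1, 0, 0] ⊗ [-7, -3, -6] + [0, 1] ⊗ [0, -1, 1] ⊗ [-3, -9, 0], so rank(T) ≤ 2.
These bounds meet, so rank(T) = 2.

2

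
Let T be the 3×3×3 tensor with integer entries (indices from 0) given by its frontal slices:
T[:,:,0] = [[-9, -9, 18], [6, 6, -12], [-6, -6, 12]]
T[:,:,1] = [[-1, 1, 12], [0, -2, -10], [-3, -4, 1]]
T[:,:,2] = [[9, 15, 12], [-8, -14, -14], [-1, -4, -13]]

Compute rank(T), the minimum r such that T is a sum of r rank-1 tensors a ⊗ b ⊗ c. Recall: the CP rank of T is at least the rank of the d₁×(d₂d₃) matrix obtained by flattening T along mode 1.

2

Lower bound: the mode-1 unfolding of T (rows indexed by i, columns by (j,k) = (0,0), (0,1), (0,2), (1,0), (1,1), (1,2), (2,0), (2,1), (2,2)) is [[-9, -1, 9, -9, 1, 15, 18, 12, 12], [6, 0, -8, 6, -2, -14, -12, -10, -14], [-6, -3, -1, -6, -4, -4, 12, 1, -13]].
There the 2×2 minor on rows i ∈ {0, 1}, columns (j,k) ∈ {(0,0), (0,1)} is det [[-9, -1], [6, 0]] = 6 ≠ 0, so this unfolding has rank ≥ 2; CP rank is at least every unfolding rank, so rank(T) ≥ 2. (Flattening ranks never certify an upper bound on CP rank; for that we must actually write T with 2 rank-1 terms.)
Upper bound — finding two terms. Write S_k = T[:,:,k] for the frontal slices: S₀ = [[-9, -9, 18], [6, 6, -12], [-6, -6, 12]], S₁ = [[-1, 1, 12], [0, -2, -10], [-3, -4, 1]], S₂ = [[9, 15, 12], [-8, -14, -14], [-1, -4, -13]].
If T = a₁ ⊗ b₁ ⊗ c₁ + a₂ ⊗ b₂ ⊗ c₂ then each S_k = c₁[k]·a₁b₁ᵀ + c₂[k]·a₂b₂ᵀ. S₀ and S₁ are linearly independent, so a₁b₁ᵀ and a₂b₂ᵀ must span the same plane of matrices: they are the rank-1 matrices of the form x·S₀ + y·S₁.
The 2×2 minor of x·S₀ + y·S₁ on rows {0,1}, columns {0,1} is 6·xy + 2·y² = 2·(y)(3·x + y), vanishing at (x:y) = (1:0) and (1:-3).
M₁ = S₀ = [[-9, -9, 18], [6, 6, -12], [-6, -6, 12]] = (-3)·[3, -2, 2][1, 1, -2]ᵀ and M₂ = S₀ − 3·S₁ = [[-6, -12, -18], [6, 12, 18], [3, 6, 9]] = (-3)·[2, -2, -1][1, 2, 3]ᵀ, so take a₁ = [3, -2, 2], b₁ = [1, 1, -2], a₂ = [2, -2, -1], b₂ = [1, 2, 3].
Each slice is an integer combination of E₁ = a₁b₁ᵀ and E₂ = a₂b₂ᵀ: S₀ = −3·E₁, S₁ = −E₁ + E₂, S₂ = E₁ + 3·E₂; reading off coefficients, c₁ = [-3, -1, 1] and c₂ = [0, 1, 3].
Hence T = [3, -2, 2] ⊗ [1, 1, -2] ⊗ [-3, -1, 1] + [2, -2, -1] ⊗ [1, 2, 3] ⊗ [0, 1, 3], so rank(T) ≤ 2.
These bounds meet, so rank(T) = 2.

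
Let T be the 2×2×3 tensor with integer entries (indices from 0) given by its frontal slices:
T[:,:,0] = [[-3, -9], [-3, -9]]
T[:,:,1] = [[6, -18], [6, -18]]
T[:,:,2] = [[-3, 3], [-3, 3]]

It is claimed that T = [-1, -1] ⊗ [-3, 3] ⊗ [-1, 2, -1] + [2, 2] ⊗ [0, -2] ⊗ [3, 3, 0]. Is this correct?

Reconstruct entrywise from the claimed factors. For example, T[1,1,0] = -9 and Σₗ aₗ[1]bₗ[1]cₗ[0] = (-1)·(3)·(-1) + (2)·(-2)·(3) = -9; checking all 12 entries, every one matches. The claim holds.

Yes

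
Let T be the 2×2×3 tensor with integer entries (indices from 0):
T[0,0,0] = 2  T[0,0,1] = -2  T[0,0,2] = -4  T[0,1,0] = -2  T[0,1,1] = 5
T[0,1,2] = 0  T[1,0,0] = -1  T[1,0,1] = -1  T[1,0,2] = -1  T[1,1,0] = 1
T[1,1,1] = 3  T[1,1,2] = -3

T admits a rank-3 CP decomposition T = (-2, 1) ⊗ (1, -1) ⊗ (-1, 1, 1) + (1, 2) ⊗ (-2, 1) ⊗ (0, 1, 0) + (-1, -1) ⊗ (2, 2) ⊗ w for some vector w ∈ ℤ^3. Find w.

w = (0, -1, 1)

Subtract the known terms from T to get the rank-1 residual R = (-1, -1) ⊗ (2, 2) ⊗ w, so R[i,j,k] = a[i]·b[j]·w[k]. Pick indices with nonzero a[0]·b[0] = (-1)·(2) = -2. Only the fibre through (0,0,·) is needed: R[0,0,:] = T[0,0,:] − Σₗ aₗ[0]bₗ[0]cₗ = [2, -2, -4] − (-2)·(1)·(-1, 1, 1) − (1)·(-2)·(0, 1, 0) = [0, 2, -2]. Then w[k] = R[0,0,k] / -2 for each k, giving w = [0, 2, -2] / -2 = (0, -1, 1).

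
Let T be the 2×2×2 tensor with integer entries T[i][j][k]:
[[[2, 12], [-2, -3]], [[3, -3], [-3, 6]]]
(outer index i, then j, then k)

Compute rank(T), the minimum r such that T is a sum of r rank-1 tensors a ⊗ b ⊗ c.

2

Lower bound: in the mode-2 unfolding of T (rows indexed by j, columns by (i,k)) the 2×2 minor on rows j ∈ {0, 1}, columns (i,k) ∈ {(0,0), (0,1)} is det [[2, 12], [-2, -3]] = 18 ≠ 0, so that unfolding has rank ≥ 2 and hence rank(T) ≥ 2 (CP rank is at least every unfolding rank, though it can be larger).
Upper bound: with S_k = T[:,:,k], the two rank-1 terms a₁b₁ᵀ, a₂b₂ᵀ are the rank-1 members of the pencil x·S₀ + y·S₁.
det(x·S₀ + y·S₁) is −21·xy + 63·y² = (-21)·(x − 3·y)(y), vanishing at (x:y) = (3:1) and (1:0).
M₁ = 3·S₀ + S₁ = [[18, -9], [6, -3]] = 3·[3, 1][2, -1]ᵀ and M₂ = S₀ = [[2, -2], [3, -3]] = [2, 3][1, -1]ᵀ, so take a₁ = [3, 1], b₁ = [2, -1], a₂ = [2, 3], b₂ = [1, -1].
Each slice is an integer combination of E₁ = a₁b₁ᵀ and E₂ = a₂b₂ᵀ: S₀ = E₂, S₁ = 3·E₁ − 3·E₂; reading off coefficients, c₁ = [0, 3] and c₂ = [1, -3].
Hence T = [3, 1] ⊗ [2, -1] ⊗ [0, 3] + [2, 3] ⊗ [1, -1] ⊗ [1, -3], so rank(T) ≤ 2.
These bounds meet, so rank(T) = 2.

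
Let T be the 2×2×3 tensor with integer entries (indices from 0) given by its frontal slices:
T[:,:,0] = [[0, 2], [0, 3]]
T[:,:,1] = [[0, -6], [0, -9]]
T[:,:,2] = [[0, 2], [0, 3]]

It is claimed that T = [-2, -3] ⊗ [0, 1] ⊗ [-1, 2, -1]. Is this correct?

Reconstruct entry (0,1,1) from the claimed factors: Σₗ aₗ[0]bₗ[1]cₗ[1] = (-2)·(1)·(2) = -4, but T[0,1,1] = -6. The claim is false.

No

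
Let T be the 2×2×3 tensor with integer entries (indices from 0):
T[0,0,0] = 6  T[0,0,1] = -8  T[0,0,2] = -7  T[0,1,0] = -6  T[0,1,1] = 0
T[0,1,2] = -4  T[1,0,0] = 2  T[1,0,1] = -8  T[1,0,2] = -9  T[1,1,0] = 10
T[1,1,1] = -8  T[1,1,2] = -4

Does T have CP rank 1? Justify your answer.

No

The mode-3 unfolding of T (rows indexed by k, columns by (i,j) = (0,0), (0,1), (1,0), (1,1)) is [[6, -6, 2, 10], [-8, 0, -8, -8], [-7, -4, -9, -4]].
There the 3×3 minor on rows k ∈ {0, 1, 2}, columns (i,j) ∈ {(0,0), (0,1), (1,0)} is det [[6, -6, 2], [-8, 0, -8], [-7, -4, -9]] = -32 ≠ 0, so this unfolding has rank ≥ 3; CP rank is at least every unfolding rank, so rank(T) ≥ 3.
In particular rank(T) ≥ 3 > 1, so T is not rank-1.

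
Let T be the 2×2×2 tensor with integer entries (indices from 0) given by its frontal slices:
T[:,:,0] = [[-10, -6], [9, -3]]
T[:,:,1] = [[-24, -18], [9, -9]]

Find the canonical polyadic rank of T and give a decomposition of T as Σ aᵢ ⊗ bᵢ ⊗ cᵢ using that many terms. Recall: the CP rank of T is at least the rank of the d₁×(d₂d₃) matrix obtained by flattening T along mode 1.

Lower bound: the mode-1 unfolding of T (rows indexed by i, columns by (j,k) = (0,0), (0,1), (1,0), (1,1)) is [[-10, -24, -6, -18], [9, 9, -3, -9]].
There the 2×2 minor on rows i ∈ {0, 1}, columns (j,k) ∈ {(0,0), (0,1)} is det [[-10, -24], [9, 9]] = 126 ≠ 0, so this unfolding has rank ≥ 2; CP rank is at least every unfolding rank, so rank(T) ≥ 2. (This is only a lower bound: in general the CP rank may exceed every unfolding rank, so we still need to exhibit 2 rank-1 terms summing to T.)
Upper bound — finding two terms. Write S_k = T[:,:,k] for the frontal slices: S₀ = [[-10, -6], [9, -3]], S₁ = [[-24, -18], [9, -9]].
If T = a₁ ⊗ b₁ ⊗ c₁ + a₂ ⊗ b₂ ⊗ c₂ then each S_k = c₁[k]·a₁b₁ᵀ + c₂[k]·a₂b₂ᵀ. S₀ and S₁ are linearly independent, so a₁b₁ᵀ and a₂b₂ᵀ must span the same plane of matrices: they are the rank-1 matrices of the form x·S₀ + y·S₁.
det(x·S₀ + y·S₁) is 84·x² + 378·xy + 378·y² = 42·(x + 3·y)(2·x + 3·y), vanishing at (x:y) = (3:-1) and (3:-2).
M₁ = 3·S₀ − S₁ = [[-6, 0], [18, 0]] = (-6)·[1, -3][1, 0]ᵀ and M₂ = 3·S₀ − 2·S₁ = [[18, 18], [9, 9]] = 9·[2, 1][1, 1]ᵀ, so take a₁ = [1, -3], b₁ = [1, 0], a₂ = [2, 1], b₂ = [1, 1].
Each slice is an integer combination of E₁ = a₁b₁ᵀ and E₂ = a₂b₂ᵀ: S₀ = −4·E₁ − 3·E₂, S₁ = −6·E₁ − 9·E₂; reading off coefficients, c₁ = [-4, -6] and c₂ = [-3, -9].
Hence T = [1, -3] ⊗ [1, 0] ⊗ [-4, -6] + [2, 1] ⊗ [1, 1] ⊗ [-3, -9], so rank(T) ≤ 2.
These bounds meet, so rank(T) = 2.

rank(T) = 2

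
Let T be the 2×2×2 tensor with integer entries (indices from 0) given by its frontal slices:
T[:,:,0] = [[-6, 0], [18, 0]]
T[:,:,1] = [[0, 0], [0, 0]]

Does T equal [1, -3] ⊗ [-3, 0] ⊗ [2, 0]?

Reconstruct entrywise from the claimed factors. For example, T[0,1,0] = 0 and Σₗ aₗ[0]bₗ[1]cₗ[0] = (1)·(0)·(2) = 0; checking all 8 entries, every one matches. The claim holds.

Yes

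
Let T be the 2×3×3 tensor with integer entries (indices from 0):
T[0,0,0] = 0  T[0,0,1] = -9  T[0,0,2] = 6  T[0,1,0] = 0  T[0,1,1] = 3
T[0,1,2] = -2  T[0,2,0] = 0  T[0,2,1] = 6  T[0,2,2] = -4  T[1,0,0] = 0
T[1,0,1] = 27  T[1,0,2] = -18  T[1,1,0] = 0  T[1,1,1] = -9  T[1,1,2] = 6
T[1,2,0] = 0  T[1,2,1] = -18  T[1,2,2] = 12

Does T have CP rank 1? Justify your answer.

If T = a (x) b (x) c then every fibre of T is a multiple of the corresponding factor, so read the factors off the fibres through the nonzero entry T[0,0,1] = -9.
The mode-1 fibre T[:,0,1] = [-9, 27] gives a = [1, -3] (primitive direction); the mode-2 fibre T[0,:,1] = [-9, 3, 6] gives b = [3, -1, -2]; then c[k] = T[0,0,k] / (a[0]·b[0]) = [0, -9, 6] / 3 = [0, -3, 2].
Expanding [1, -3] (x) [3, -1, -2] (x) [0, -3, 2] reproduces all 18 entries of T, so T = [1, -3] (x) [3, -1, -2] (x) [0, -3, 2] and rank(T) ≤ 1.
Equivalently every frontal slice T[:,:,k] is c[k] times the rank-1 matrix [1, -3] (x) [3, -1, -2]. So T has rank 1 (it is nonzero).

Yes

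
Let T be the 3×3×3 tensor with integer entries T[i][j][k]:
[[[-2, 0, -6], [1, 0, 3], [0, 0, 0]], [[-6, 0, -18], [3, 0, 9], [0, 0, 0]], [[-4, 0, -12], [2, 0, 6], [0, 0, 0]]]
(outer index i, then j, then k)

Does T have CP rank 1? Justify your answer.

Yes

If T = a ⊗ b ⊗ c then every fibre of T is a multiple of the corresponding factor, so read the factors off the fibres through the nonzero entry T[0,0,0] = -2.
The mode-1 fibre T[:,0,0] = [-2, -6, -4] gives a = [1, 3, 2] (primitive direction); the mode-2 fibre T[0,:,0] = [-2, 1, 0] gives b = [2, -1, 0]; then c[k] = T[0,0,k] / (a[0]·b[0]) = [-2, 0, -6] / 2 = [-1, 0, -3].
Expanding [1, 3, 2] ⊗ [2, -1, 0] ⊗ [-1, 0, -3] reproduces all 27 entries of T, so T = [1, 3, 2] ⊗ [2, -1, 0] ⊗ [-1, 0, -3] and rank(T) ≤ 1.
Equivalently every frontal slice T[:,:,k] is c[k] times the rank-1 matrix [1, 3, 2] ⊗ [2, -1, 0]. So T has rank 1 (it is nonzero).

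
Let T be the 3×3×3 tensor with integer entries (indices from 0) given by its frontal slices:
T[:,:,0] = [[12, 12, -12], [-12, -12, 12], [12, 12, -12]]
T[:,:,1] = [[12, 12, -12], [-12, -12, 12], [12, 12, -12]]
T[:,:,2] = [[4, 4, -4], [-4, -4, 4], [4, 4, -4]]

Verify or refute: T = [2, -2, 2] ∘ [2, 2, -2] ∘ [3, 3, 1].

Yes

Reconstruct entrywise from the claimed factors. For example, T[2,2,1] = -12 and Σₗ aₗ[2]bₗ[2]cₗ[1] = (2)·(-2)·(3) = -12; checking all 27 entries, every one matches. The claim holds.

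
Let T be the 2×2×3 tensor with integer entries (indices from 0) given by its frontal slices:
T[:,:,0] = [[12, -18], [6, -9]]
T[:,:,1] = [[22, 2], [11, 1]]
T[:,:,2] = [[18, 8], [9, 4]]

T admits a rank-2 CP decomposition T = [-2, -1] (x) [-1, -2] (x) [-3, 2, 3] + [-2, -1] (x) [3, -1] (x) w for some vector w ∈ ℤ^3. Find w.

w = [-3, -3, -2]

Subtract the known terms from T to get the rank-1 residual R = [-2, -1] (x) [3, -1] (x) w, so R[i,j,k] = a[i]·b[j]·w[k]. Pick indices with nonzero a[0]·b[0] = (-2)·(3) = -6. Only the fibre through (0,0,·) is needed: R[0,0,:] = T[0,0,:] − Σₗ aₗ[0]bₗ[0]cₗ = [12, 22, 18] − (-2)·(-1)·[-3, 2, 3] = [18, 18, 12]. Then w[k] = R[0,0,k] / -6 for each k, giving w = [18, 18, 12] / -6 = [-3, -3, -2].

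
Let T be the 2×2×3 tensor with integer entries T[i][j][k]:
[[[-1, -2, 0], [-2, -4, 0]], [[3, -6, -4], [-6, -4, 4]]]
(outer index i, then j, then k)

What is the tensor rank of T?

Lower bound: the mode-3 unfolding of T (rows indexed by k, columns by (i,j) = (0,0), (0,1), (1,0), (1,1)) is [[-1, -2, 3, -6], [-2, -4, -6, -4], [0, 0, -4, 4]].
There the 3×3 minor on rows k ∈ {0, 1, 2}, columns (i,j) ∈ {(0,0), (1,0), (1,1)} is det [[-1, 3, -6], [-2, -6, -4], [0, -4, 4]] = 16 ≠ 0, so this unfolding has rank ≥ 3; CP rank is at least every unfolding rank, so rank(T) ≥ 3. (This is only a lower bound: in general the CP rank may exceed every unfolding rank, so we still need to exhibit 3 rank-1 terms summing to T.)
Upper bound: T is a sum of 3 rank-1 terms, T = [0, 1] (x) [1, -1] (x) [4, 0, -4] + [0, 1] (x) [1, 0] (x) [0, -4, 0] + [1, 1] (x) [1, 2] (x) [-1, -2, 0] (written with every a and b primitive with positive leading entry and the scale carried by c; CP decompositions are not unique, and this one is verified by expanding entrywise), so rank(T) ≤ 3.
These bounds meet, so rank(T) = 3.

3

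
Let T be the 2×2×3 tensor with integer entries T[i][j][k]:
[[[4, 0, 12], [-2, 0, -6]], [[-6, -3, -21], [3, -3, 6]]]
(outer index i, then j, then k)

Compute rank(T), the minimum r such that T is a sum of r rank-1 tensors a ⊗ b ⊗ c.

2

Lower bound: the mode-2 unfolding of T (rows indexed by j, columns by (i,k) = (0,0), (0,1), (0,2), (1,0), (1,1), (1,2)) is [[4, 0, 12, -6, -3, -21], [-2, 0, -6, 3, -3, 6]].
There the 2×2 minor on rows j ∈ {0, 1}, columns (i,k) ∈ {(0,0), (1,1)} is det [[4, -3], [-2, -3]] = -18 ≠ 0, so this unfolding has rank ≥ 2; CP rank is at least every unfolding rank, so rank(T) ≥ 2. (Flattening ranks never certify an upper bound on CP rank; for that we must actually write T with 2 rank-1 terms.)
Upper bound — finding two terms. Write S_k = T[:,:,k] for the frontal slices: S₀ = [[4, -2], [-6, 3]], S₁ = [[0, 0], [-3, -3]], S₂ = [[12, -6], [-21, 6]].
If T = a₁ ⊗ b₁ ⊗ c₁ + a₂ ⊗ b₂ ⊗ c₂ then each S_k = c₁[k]·a₁b₁ᵀ + c₂[k]·a₂b₂ᵀ. S₀ and S₁ are linearly independent, so a₁b₁ᵀ and a₂b₂ᵀ must span the same plane of matrices: they are the rank-1 matrices of the form x·S₀ + y·S₁.
det(x·S₀ + y·S₁) is −18·xy = (-18)·(y)(x), vanishing at (x:y) = (1:0) and (0:1).
M₁ = S₀ = [[4, -2], [-6, 3]] = [2, -3][2, -1]ᵀ and M₂ = S₁ = [[0, 0], [-3, -3]] = (-3)·[0, 1][1, 1]ᵀ, so take a₁ = [2, -3], b₁ = [2, -1], a₂ = [0, 1], b₂ = [1, 1].
Each slice is an integer combination of E₁ = a₁b₁ᵀ and E₂ = a₂b₂ᵀ: S₀ = E₁, S₁ = −3·E₂, S₂ = 3·E₁ − 3·E₂; reading off coefficients, c₁ = [1, 0, 3] and c₂ = [0, -3, -3].
Hence T = [2, -3] ⊗ [2, -1] ⊗ [1, 0, 3] + [0, 1] ⊗ [1, 1] ⊗ [0, -3, -3], so rank(T) ≤ 2.
These bounds meet, so rank(T) = 2.
Check entry T[0,0,0] = 4: (2)·(2)·(1) + (0)·(1)·(0) = 4.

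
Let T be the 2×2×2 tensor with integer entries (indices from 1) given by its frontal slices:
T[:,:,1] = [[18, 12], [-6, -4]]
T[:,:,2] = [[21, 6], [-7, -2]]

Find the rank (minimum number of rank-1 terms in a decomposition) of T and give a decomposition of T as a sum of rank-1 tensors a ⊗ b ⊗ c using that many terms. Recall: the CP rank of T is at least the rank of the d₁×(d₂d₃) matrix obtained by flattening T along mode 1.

Lower bound: the mode-2 unfolding of T (rows indexed by j, columns by (i,k) = (1,1), (1,2), (2,1), (2,2)) is [[18, 21, -6, -7], [12, 6, -4, -2]].
There the 2×2 minor on rows j ∈ {1, 2}, columns (i,k) ∈ {(1,1), (1,2)} is det [[18, 21], [12, 6]] = -144 ≠ 0, so this unfolding has rank ≥ 2; CP rank is at least every unfolding rank, so rank(T) ≥ 2. (Unfolding ranks only ever bound the CP rank from below — rank(T) can be strictly larger than all of them — so the matching upper bound has to come from an explicit 2-term decomposition.)
Upper bound — finding two terms. Every mode-1 slice of T is a multiple of one matrix: T[i,:,:] = a[i]·M with a = (3, -1) and M = [[6, 7], [4, 2]] (rows indexed by j, columns by k). So it suffices to write M as a sum of two rank-1 matrices.
Splitting M by its rows (j = 1, 2), M = (1, 0)(6, 7)ᵀ + (0, 1)(4, 2)ᵀ.
Hence T = (3, -1) ⊗ (1, 0) ⊗ (6, 7) + (3, -1) ⊗ (0, 1) ⊗ (4, 2), so rank(T) ≤ 2.
These bounds meet, so rank(T) = 2.

rank(T) = 2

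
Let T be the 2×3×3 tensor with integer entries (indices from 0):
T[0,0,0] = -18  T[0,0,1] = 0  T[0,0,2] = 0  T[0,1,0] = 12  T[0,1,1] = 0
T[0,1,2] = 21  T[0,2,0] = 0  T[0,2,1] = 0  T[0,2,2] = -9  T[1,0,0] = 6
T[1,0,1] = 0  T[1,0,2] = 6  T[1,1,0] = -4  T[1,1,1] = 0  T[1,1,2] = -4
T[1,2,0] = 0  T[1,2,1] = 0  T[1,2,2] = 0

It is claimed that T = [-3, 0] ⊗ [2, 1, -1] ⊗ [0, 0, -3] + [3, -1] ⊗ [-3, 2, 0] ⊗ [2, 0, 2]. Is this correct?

Yes

Reconstruct entrywise from the claimed factors. For example, T[1,0,2] = 6 and Σₗ aₗ[1]bₗ[0]cₗ[2] = (0)·(2)·(-3) + (-1)·(-3)·(2) = 6; checking all 18 entries, every one matches. The claim holds.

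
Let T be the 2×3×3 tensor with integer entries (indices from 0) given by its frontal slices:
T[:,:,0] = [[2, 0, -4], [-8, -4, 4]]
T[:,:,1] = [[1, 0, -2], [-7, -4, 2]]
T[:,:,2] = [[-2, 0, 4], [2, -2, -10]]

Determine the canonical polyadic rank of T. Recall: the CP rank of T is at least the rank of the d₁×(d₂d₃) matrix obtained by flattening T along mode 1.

Lower bound: the mode-3 unfolding of T (rows indexed by k, columns by (i,j) = (0,0), (0,1), (0,2), (1,0), (1,1), (1,2)) is [[2, 0, -4, -8, -4, 4], [1, 0, -2, -7, -4, 2], [-2, 0, 4, 2, -2, -10]].
There the 3×3 minor on rows k ∈ {0, 1, 2}, columns (i,j) ∈ {(0,0), (1,0), (1,1)} is det [[2, -8, -4], [1, -7, -4], [-2, 2, -2]] = 12 ≠ 0, so this unfolding has rank ≥ 3; CP rank is at least every unfolding rank, so rank(T) ≥ 3. (This is only a lower bound: in general the CP rank may exceed every unfolding rank, so we still need to exhibit 3 rank-1 terms summing to T.)
Upper bound: T is a sum of 3 rank-1 terms, T = (0, 1) (x) (1, 0, -2) (x) (-2, -2, 2) + (0, 1) (x) (1, 1, 1) (x) (-4, -4, -2) + (1, -1) (x) (1, 0, -2) (x) (2, 1, -2) (one valid choice — decompositions are not unique — normalised so each a, b is primitive with positive first nonzero entry; check it by expanding all entries), so rank(T) ≤ 3.
These bounds meet, so rank(T) = 3.

3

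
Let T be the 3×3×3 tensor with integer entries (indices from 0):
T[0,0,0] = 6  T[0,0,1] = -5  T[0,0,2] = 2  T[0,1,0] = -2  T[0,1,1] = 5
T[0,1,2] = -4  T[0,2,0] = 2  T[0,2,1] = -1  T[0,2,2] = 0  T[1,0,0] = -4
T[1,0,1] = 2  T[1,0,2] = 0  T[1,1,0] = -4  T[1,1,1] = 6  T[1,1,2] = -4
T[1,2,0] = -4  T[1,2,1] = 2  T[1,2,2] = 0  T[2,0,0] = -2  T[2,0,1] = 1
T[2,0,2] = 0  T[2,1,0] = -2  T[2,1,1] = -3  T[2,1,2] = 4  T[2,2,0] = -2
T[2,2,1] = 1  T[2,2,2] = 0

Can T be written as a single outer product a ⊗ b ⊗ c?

No

The mode-1 unfolding of T (rows indexed by i, columns by (j,k) = (0,0), (0,1), (0,2), (1,0), (1,1), (1,2), (2,0), (2,1), (2,2)) is [[6, -5, 2, -2, 5, -4, 2, -1, 0], [-4, 2, 0, -4, 6, -4, -4, 2, 0], [-2, 1, 0, -2, -3, 4, -2, 1, 0]].
There the 3×3 minor on rows i ∈ {0, 1, 2}, columns (j,k) ∈ {(0,0), (0,1), (1,1)} is det [[6, -5, 5], [-4, 2, 6], [-2, 1, -3]] = 48 ≠ 0, so this unfolding has rank ≥ 3; CP rank is at least every unfolding rank, so rank(T) ≥ 3.
In particular rank(T) ≥ 3 > 1, so T is not rank-1.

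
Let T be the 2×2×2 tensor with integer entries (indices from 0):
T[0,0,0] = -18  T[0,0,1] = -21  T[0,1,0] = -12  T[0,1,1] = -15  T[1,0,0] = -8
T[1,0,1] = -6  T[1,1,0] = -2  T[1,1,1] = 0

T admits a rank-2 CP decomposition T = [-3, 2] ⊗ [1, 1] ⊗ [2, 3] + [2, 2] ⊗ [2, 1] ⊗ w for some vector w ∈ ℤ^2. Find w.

w = [-3, -3]

Subtract the known terms from T to get the rank-1 residual R = [2, 2] ⊗ [2, 1] ⊗ w, so R[i,j,k] = a[i]·b[j]·w[k]. Pick indices with nonzero a[0]·b[0] = (2)·(2) = 4. Only the fibre through (0,0,·) is needed: R[0,0,:] = T[0,0,:] − Σₗ aₗ[0]bₗ[0]cₗ = [-18, -21] − (-3)·(1)·[2, 3] = [-12, -12]. Then w[k] = R[0,0,k] / 4 for each k, giving w = [-12, -12] / 4 = [-3, -3].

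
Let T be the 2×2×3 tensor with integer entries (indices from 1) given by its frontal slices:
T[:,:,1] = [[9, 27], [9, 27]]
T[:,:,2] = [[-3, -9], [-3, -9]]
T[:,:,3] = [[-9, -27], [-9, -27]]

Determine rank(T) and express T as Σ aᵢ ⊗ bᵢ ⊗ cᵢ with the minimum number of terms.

Lower bound: T ≠ 0 (e.g. T[1,1,1] = 9), so rank(T) ≥ 1.
Upper bound: the mode-1 fibre T[:,1,1] = [9, 9] gives a = [1, 1] (primitive direction); the mode-2 fibre T[1,:,1] = [9, 27] gives b = [1, 3]; then c[k] = T[1,1,k] / (a[1]·b[1]) = [9, -3, -9] / 1 = [9, -3, -9].
Expanding [1, 1] ⊗ [1, 3] ⊗ [9, -3, -9] reproduces all 12 entries of T, so T = [1, 1] ⊗ [1, 3] ⊗ [9, -3, -9] and rank(T) ≤ 1.
These bounds meet, so rank(T) = 1.

rank(T) = 1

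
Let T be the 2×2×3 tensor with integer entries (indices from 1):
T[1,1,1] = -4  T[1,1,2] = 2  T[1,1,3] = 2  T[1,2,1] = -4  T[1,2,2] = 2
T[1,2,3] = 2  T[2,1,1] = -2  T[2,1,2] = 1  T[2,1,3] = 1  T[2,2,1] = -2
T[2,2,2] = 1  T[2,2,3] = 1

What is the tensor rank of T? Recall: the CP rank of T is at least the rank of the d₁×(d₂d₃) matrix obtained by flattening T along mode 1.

Lower bound: T ≠ 0 (e.g. T[1,1,1] = -4), so rank(T) ≥ 1.
Upper bound: the mode-1 fibre T[:,1,1] = [-4, -2] gives a = (2, 1) (primitive direction); the mode-2 fibre T[1,:,1] = [-4, -4] gives b = (1, 1); then c[k] = T[1,1,k] / (a[1]·b[1]) = [-4, 2, 2] / 2 = (-2, 1, 1).
Expanding (2, 1) ⊗ (1, 1) ⊗ (-2, 1, 1) reproduces all 12 entries of T, so T = (2, 1) ⊗ (1, 1) ⊗ (-2, 1, 1) and rank(T) ≤ 1.
These bounds meet, so rank(T) = 1.

1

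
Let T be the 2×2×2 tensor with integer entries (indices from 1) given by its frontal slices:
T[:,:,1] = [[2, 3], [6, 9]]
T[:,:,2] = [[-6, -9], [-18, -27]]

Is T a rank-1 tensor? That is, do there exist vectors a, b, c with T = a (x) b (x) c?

If T = a (x) b (x) c then every fibre of T is a multiple of the corresponding factor, so read the factors off the fibres through the nonzero entry T[1,1,1] = 2.
The mode-1 fibre T[:,1,1] = [2, 6] gives a = [1, 3] (primitive direction); the mode-2 fibre T[1,:,1] = [2, 3] gives b = [2, 3]; then c[k] = T[1,1,k] / (a[1]·b[1]) = [2, -6] / 2 = [1, -3].
Expanding [1, 3] (x) [2, 3] (x) [1, -3] reproduces all 8 entries of T, so T = [1, 3] (x) [2, 3] (x) [1, -3] and rank(T) ≤ 1.
Equivalently every frontal slice T[:,:,k] is c[k] times the rank-1 matrix [1, 3] (x) [2, 3]. So T has rank 1 (it is nonzero).

Yes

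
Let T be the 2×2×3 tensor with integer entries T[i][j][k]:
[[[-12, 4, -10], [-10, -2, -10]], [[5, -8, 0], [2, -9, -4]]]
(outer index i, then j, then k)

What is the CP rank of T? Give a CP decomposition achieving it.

rank(T) = 3

Lower bound: the mode-3 unfolding of T (rows indexed by k, columns by (i,j) = (0,0), (0,1), (1,0), (1,1)) is [[-12, -10, 5, 2], [4, -2, -8, -9], [-10, -10, 0, -4]].
There the 3×3 minor on rows k ∈ {0, 1, 2}, columns (i,j) ∈ {(0,0), (0,1), (1,0)} is det [[-12, -10, 5], [4, -2, -8], [-10, -10, 0]] = -140 ≠ 0, so this unfolding has rank ≥ 3; CP rank is at least every unfolding rank, so rank(T) ≥ 3. (Unfolding ranks only ever bound the CP rank from below — rank(T) can be strictly larger than all of them — so the matching upper bound has to come from an explicit 3-term decomposition.)
Upper bound: T is a sum of 3 rank-1 terms, T = [1, -1] ⊗ [1, 1] ⊗ [-2, 4, 2] + [2, -1] ⊗ [2, 1] ⊗ [-2, 1, -2] + [2, 1] ⊗ [1, 2] ⊗ [-1, -2, -2] (written with every a and b primitive with positive leading entry and the scale carried by c; CP decompositions are not unique, and this one is verified by expanding entrywise), so rank(T) ≤ 3.
These bounds meet, so rank(T) = 3.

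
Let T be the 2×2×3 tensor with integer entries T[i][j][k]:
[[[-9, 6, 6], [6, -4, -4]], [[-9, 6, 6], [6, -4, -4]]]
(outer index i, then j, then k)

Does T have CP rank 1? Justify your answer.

Yes

The mode-1 fibre T[:,0,0] = [-9, -9] gives a = (1, 1) (primitive direction); the mode-2 fibre T[0,:,0] = [-9, 6] gives b = (3, -2); then c[k] = T[0,0,k] / (a[0]·b[0]) = [-9, 6, 6] / 3 = (-3, 2, 2).
Expanding (1, 1) (x) (3, -2) (x) (-3, 2, 2) reproduces all 12 entries of T, so T = (1, 1) (x) (3, -2) (x) (-3, 2, 2) and rank(T) ≤ 1.
Equivalently every frontal slice T[:,:,k] is c[k] times the rank-1 matrix (1, 1) (x) (3, -2). So T has rank 1 (it is nonzero).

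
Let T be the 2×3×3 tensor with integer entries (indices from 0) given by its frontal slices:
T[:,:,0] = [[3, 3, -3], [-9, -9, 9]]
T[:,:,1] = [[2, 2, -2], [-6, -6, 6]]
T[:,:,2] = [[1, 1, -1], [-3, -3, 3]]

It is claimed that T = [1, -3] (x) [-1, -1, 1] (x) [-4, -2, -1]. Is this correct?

No

Reconstruct entry (0,0,0) from the claimed factors: Σₗ aₗ[0]bₗ[0]cₗ[0] = (1)·(-1)·(-4) = 4, but T[0,0,0] = 3. The claim is false.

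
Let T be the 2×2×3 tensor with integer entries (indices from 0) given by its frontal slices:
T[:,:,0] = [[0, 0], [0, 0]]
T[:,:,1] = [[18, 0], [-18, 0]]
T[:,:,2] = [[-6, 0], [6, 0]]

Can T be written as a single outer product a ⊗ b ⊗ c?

Yes

If T = a ⊗ b ⊗ c then every fibre of T is a multiple of the corresponding factor, so read the factors off the fibres through the nonzero entry T[0,0,1] = 18.
The mode-1 fibre T[:,0,1] = [18, -18] gives a = [1, -1] (primitive direction); the mode-2 fibre T[0,:,1] = [18, 0] gives b = [1, 0]; then c[k] = T[0,0,k] / (a[0]·b[0]) = [0, 18, -6] / 1 = [0, 18, -6].
Expanding [1, -1] ⊗ [1, 0] ⊗ [0, 18, -6] reproduces all 12 entries of T, so T = [1, -1] ⊗ [1, 0] ⊗ [0, 18, -6] and rank(T) ≤ 1.
Equivalently every frontal slice T[:,:,k] is c[k] times the rank-1 matrix [1, -1] ⊗ [1, 0]. So T has rank 1 (it is nonzero).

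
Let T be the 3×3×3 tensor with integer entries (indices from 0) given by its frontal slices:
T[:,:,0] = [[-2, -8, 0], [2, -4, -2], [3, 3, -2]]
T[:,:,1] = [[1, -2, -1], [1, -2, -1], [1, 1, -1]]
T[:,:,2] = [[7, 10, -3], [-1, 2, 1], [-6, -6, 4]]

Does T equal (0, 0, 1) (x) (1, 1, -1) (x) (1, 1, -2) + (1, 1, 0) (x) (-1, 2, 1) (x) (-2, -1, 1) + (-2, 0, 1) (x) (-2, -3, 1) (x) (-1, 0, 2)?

No

Reconstruct entry (0,1,0) from the claimed factors: Σₗ aₗ[0]bₗ[1]cₗ[0] = (0)·(1)·(1) + (1)·(2)·(-2) + (-2)·(-3)·(-1) = -10, but T[0,1,0] = -8. The claim is false.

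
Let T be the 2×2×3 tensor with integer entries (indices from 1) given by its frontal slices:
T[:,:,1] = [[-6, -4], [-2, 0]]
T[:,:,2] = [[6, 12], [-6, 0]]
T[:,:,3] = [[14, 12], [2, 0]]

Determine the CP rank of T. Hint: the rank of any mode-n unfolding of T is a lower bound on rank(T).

Lower bound: the mode-3 unfolding of T (rows indexed by k, columns by (i,j) = (1,1), (1,2), (2,1), (2,2)) is [[-6, -4, -2, 0], [6, 12, -6, 0], [14, 12, 2, 0]].
There the 2×2 minor on rows k ∈ {1, 2}, columns (i,j) ∈ {(1,1), (1,2)} is det [[-6, -4], [6, 12]] = -48 ≠ 0, so this unfolding has rank ≥ 2; CP rank is at least every unfolding rank, so rank(T) ≥ 2. (This is only a lower bound: in general the CP rank may exceed every unfolding rank, so we still need to exhibit 2 rank-1 terms summing to T.)
Upper bound — finding two terms. Write S_k = T[:,:,k] for the frontal slices: S₁ = [[-6, -4], [-2, 0]], S₂ = [[6, 12], [-6, 0]], S₃ = [[14, 12], [2, 0]].
If T = a₁ ∘ b₁ ∘ c₁ + a₂ ∘ b₂ ∘ c₂ then each S_k = c₁[k]·a₁b₁ᵀ + c₂[k]·a₂b₂ᵀ. S₁ and S₂ are linearly independent, so a₁b₁ᵀ and a₂b₂ᵀ must span the same plane of matrices: they are the rank-1 matrices of the form x·S₁ + y·S₂.
det(x·S₁ + y·S₂) is −8·x² + 72·y² = (-8)·(x − 3·y)(x + 3·y), vanishing at (x:y) = (3:1) and (3:-1).
M₁ = 3·S₁ + S₂ = [[-12, 0], [-12, 0]] = (-12)·[1, 1][1, 0]ᵀ and M₂ = 3·S₁ − S₂ = [[-24, -24], [0, 0]] = (-24)·[1, 0][1, 1]ᵀ, so take a₁ = [1, 1], b₁ = [1, 0], a₂ = [1, 0], b₂ = [1, 1].
Each slice is an integer combination of E₁ = a₁b₁ᵀ and E₂ = a₂b₂ᵀ: S₁ = −2·E₁ − 4·E₂, S₂ = −6·E₁ + 12·E₂, S₃ = 2·E₁ + 12·E₂; reading off coefficients, c₁ = [-2, -6, 2] and c₂ = [-4, 12, 12].
Hence T = [1, 1] ∘ [1, 0] ∘ [-2, -6, 2] + [1, 0] ∘ [1, 1] ∘ [-4, 12, 12], so rank(T) ≤ 2.
These bounds meet, so rank(T) = 2.

2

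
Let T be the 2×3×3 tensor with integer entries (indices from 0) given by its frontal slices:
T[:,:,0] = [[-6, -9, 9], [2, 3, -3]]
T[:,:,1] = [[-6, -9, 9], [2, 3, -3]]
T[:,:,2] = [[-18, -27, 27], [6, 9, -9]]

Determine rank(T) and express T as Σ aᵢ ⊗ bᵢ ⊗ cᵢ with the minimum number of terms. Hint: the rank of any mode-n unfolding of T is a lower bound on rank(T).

Lower bound: T ≠ 0 (e.g. T[0,0,0] = -6), so rank(T) ≥ 1.
Upper bound: if T = a ⊗ b ⊗ c then every fibre of T is a multiple of the corresponding factor, so read the factors off the fibres through the nonzero entry T[0,0,0] = -6.
The mode-1 fibre T[:,0,0] = [-6, 2] gives a = (3, -1) (primitive direction); the mode-2 fibre T[0,:,0] = [-6, -9, 9] gives b = (2, 3, -3); then c[k] = T[0,0,k] / (a[0]·b[0]) = [-6, -6, -18] / 6 = (-1, -1, -3).
Expanding (3, -1) ⊗ (2, 3, -3) ⊗ (-1, -1, -3) reproduces all 18 entries of T, so T = (3, -1) ⊗ (2, 3, -3) ⊗ (-1, -1, -3) and rank(T) ≤ 1.
These bounds meet, so rank(T) = 1.

rank(T) = 1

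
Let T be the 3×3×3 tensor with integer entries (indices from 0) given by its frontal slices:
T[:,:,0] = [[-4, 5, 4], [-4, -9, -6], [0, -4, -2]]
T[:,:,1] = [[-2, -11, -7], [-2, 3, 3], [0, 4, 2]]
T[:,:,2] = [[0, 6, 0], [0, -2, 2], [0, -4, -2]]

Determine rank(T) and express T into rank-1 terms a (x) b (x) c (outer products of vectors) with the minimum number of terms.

Lower bound: the mode-1 unfolding of T (rows indexed by i, columns by (j,k) = (0,0), (0,1), (0,2), (1,0), (1,1), (1,2), (2,0), (2,1), (2,2)) is [[-4, -2, 0, 5, -11, 6, 4, -7, 0], [-4, -2, 0, -9, 3, -2, -6, 3, 2], [0, 0, 0, -4, 4, -4, -2, 2, -2]].
There the 3×3 minor on rows i ∈ {0, 1, 2}, columns (j,k) ∈ {(0,0), (1,0), (1,2)} is det [[-4, 5, 6], [-4, -9, -2], [0, -4, -4]] = -96 ≠ 0, so this unfolding has rank ≥ 3; CP rank is at least every unfolding rank, so rank(T) ≥ 3. (Flattening ranks never certify an upper bound on CP rank; for that we must actually write T with 3 rank-1 terms.)
Upper bound: T is a sum of 3 rank-1 terms, T = (1, -1, 0) (x) (0, 1, 2) (x) (1, -1, -2) + (1, 1, 0) (x) (2, 2, 1) (x) (-2, -1, 0) + (2, -1, -1) (x) (0, 2, 1) (x) (2, -2, 2) (one valid choice — decompositions are not unique — normalised so each a, b is primitive with positive first nonzero entry; check it by expanding all entries), so rank(T) ≤ 3.
These bounds meet, so rank(T) = 3.

rank(T) = 3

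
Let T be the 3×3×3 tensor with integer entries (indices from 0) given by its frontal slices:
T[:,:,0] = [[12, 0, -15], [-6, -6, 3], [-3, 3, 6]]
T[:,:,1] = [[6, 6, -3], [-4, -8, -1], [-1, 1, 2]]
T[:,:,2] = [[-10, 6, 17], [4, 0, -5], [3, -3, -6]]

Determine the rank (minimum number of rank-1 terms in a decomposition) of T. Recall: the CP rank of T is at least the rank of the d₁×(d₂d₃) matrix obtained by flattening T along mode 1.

Lower bound: in the mode-3 unfolding of T (rows indexed by k, columns by (i,j)) the 2×2 minor on rows k ∈ {0, 1}, columns (i,j) ∈ {(0,0), (0,1)} is det [[12, 0], [6, 6]] = 72 ≠ 0, so that unfolding has rank ≥ 2 and hence rank(T) ≥ 2 (CP rank is at least every unfolding rank, though it can be larger).
Upper bound: with S_k = T[:,:,k], the two rank-1 terms a₁b₁ᵀ, a₂b₂ᵀ are the rank-1 members of the pencil x·S₀ + y·S₁.
The 2×2 minor of x·S₀ + y·S₁ on rows {0,1}, columns {0,1} is −72·x² − 96·xy − 24·y² = (-24)·(x + y)(3·x + y), vanishing at (x:y) = (1:-1) and (1:-3).
M₁ = S₀ − S₁ = [[6, -6, -12], [-2, 2, 4], [-2, 2, 4]] = 2·[3, -1, -1][1, -1, -2]ᵀ and M₂ = S₀ − 3·S₁ = [[-6, -18, -6], [6, 18, 6], [0, 0, 0]] = (-6)·[1, -1, 0][1, 3, 1]ᵀ, so take a₁ = [3, -1, -1], b₁ = [1, -1, -2], a₂ = [1, -1, 0], b₂ = [1, 3, 1].
Each slice is an integer combination of E₁ = a₁b₁ᵀ and E₂ = a₂b₂ᵀ: S₀ = 3·E₁ + 3·E₂, S₁ = E₁ + 3·E₂, S₂ = −3·E₁ − E₂; reading off coefficients, c₁ = [3, 1, -3] and c₂ = [3, 3, -1].
Hence T = [3, -1, -1] ∘ [1, -1, -2] ∘ [3, 1, -3] + [1, -1, 0] ∘ [1, 3, 1] ∘ [3, 3, -1], so rank(T) ≤ 2.
These bounds meet, so rank(T) = 2.

2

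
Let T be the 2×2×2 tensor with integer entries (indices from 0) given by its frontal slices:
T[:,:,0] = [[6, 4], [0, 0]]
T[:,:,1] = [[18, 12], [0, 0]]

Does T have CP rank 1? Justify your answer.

If T = a ⊗ b ⊗ c then every fibre of T is a multiple of the corresponding factor, so read the factors off the fibres through the nonzero entry T[0,0,0] = 6.
The mode-1 fibre T[:,0,0] = [6, 0] gives a = (1, 0) (primitive direction); the mode-2 fibre T[0,:,0] = [6, 4] gives b = (3, 2); then c[k] = T[0,0,k] / (a[0]·b[0]) = [6, 18] / 3 = (2, 6).
Expanding (1, 0) ⊗ (3, 2) ⊗ (2, 6) reproduces all 8 entries of T, so T = (1, 0) ⊗ (3, 2) ⊗ (2, 6) and rank(T) ≤ 1.
Equivalently every frontal slice T[:,:,k] is c[k] times the rank-1 matrix (1, 0) ⊗ (3, 2). So T has rank 1 (it is nonzero).

Yes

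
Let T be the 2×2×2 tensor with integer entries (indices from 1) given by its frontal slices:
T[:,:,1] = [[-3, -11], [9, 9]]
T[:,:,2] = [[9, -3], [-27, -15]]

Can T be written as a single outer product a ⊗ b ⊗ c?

No

The mode-3 unfolding of T (rows indexed by k, columns by (i,j) = (1,1), (1,2), (2,1), (2,2)) is [[-3, -11, 9, 9], [9, -3, -27, -15]].
There the 2×2 minor on rows k ∈ {1, 2}, columns (i,j) ∈ {(1,1), (1,2)} is det [[-3, -11], [9, -3]] = 108 ≠ 0, so this unfolding has rank ≥ 2; CP rank is at least every unfolding rank, so rank(T) ≥ 2.
In particular rank(T) ≥ 2 > 1, so T is not rank-1.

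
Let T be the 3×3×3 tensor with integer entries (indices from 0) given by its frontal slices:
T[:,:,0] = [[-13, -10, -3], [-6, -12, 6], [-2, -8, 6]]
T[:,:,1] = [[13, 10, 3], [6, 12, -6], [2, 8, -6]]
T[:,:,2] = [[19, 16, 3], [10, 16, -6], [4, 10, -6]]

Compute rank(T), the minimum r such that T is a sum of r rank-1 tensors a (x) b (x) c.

Lower bound: in the mode-1 unfolding of T (rows indexed by i, columns by (j,k)) the 2×2 minor on rows i ∈ {0, 1}, columns (j,k) ∈ {(0,0), (0,2)} is det [[-13, 19], [-6, 10]] = -16 ≠ 0, so that unfolding has rank ≥ 2 and hence rank(T) ≥ 2 (CP rank is at least every unfolding rank, though it can be larger).
Upper bound: with S_k = T[:,:,k], the two rank-1 terms a₁b₁ᵀ, a₂b₂ᵀ are the rank-1 members of the pencil x·S₀ + y·S₂.
The 2×2 minor of x·S₀ + y·S₂ on rows {0,1}, columns {0,1} is 96·x² − 240·xy + 144·y² = 48·(2·x − 3·y)(x − y), vanishing at (x:y) = (3:2) and (1:1).
M₁ = 3·S₀ + 2·S₂ = [[-1, 2, -3], [2, -4, 6], [2, -4, 6]] = −[1, -2, -2][1, -2, 3]ᵀ and M₂ = S₀ + S₂ = [[6, 6, 0], [4, 4, 0], [2, 2, 0]] = 2·[3, 2, 1][1, 1, 0]ᵀ, so take a₁ = [1, -2, -2], b₁ = [1, -2, 3], a₂ = [3, 2, 1], b₂ = [1, 1, 0].
Each slice is an integer combination of E₁ = a₁b₁ᵀ and E₂ = a₂b₂ᵀ: S₀ = −E₁ − 4·E₂, S₁ = E₁ + 4·E₂, S₂ = E₁ + 6·E₂; reading off coefficients, c₁ = [-1, 1, 1] and c₂ = [-4, 4, 6].
Hence T = [1, -2, -2] (x) [1, -2, 3] (x) [-1, 1, 1] + [3, 2, 1] (x) [1, 1, 0] (x) [-4, 4, 6], so rank(T) ≤ 2.
These bounds meet, so rank(T) = 2.

2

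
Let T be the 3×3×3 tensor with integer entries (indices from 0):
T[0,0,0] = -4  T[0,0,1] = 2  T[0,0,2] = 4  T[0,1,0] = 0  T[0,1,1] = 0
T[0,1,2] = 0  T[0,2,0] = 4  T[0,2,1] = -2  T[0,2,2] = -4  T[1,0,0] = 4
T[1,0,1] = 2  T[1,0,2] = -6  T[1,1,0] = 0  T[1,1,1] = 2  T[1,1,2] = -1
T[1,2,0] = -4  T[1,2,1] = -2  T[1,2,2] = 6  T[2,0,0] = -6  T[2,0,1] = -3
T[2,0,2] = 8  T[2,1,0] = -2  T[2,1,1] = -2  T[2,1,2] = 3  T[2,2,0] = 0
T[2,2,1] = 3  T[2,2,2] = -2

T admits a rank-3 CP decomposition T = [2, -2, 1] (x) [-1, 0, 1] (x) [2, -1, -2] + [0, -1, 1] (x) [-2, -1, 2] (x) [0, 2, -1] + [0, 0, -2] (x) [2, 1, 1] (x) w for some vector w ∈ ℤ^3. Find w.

Subtract the known terms from T to get the rank-1 residual R = [0, 0, -2] (x) [2, 1, 1] (x) w, so R[i,j,k] = a[i]·b[j]·w[k]. Pick indices with nonzero a[2]·b[0] = (-2)·(2) = -4. Only the fibre through (2,0,·) is needed: R[2,0,:] = T[2,0,:] − Σₗ aₗ[2]bₗ[0]cₗ = [-6, -3, 8] − (1)·(-1)·[2, -1, -2] − (1)·(-2)·[0, 2, -1] = [-4, 0, 4]. Then w[k] = R[2,0,k] / -4 for each k, giving w = [-4, 0, 4] / -4 = [1, 0, -1].

w = [1, 0, -1]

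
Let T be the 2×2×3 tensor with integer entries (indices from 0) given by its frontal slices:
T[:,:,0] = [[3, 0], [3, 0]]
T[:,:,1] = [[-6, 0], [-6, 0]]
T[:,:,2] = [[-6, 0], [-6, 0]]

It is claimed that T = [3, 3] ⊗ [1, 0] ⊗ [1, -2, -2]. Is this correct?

Yes

Reconstruct entrywise from the claimed factors. For example, T[1,1,2] = 0 and Σₗ aₗ[1]bₗ[1]cₗ[2] = (3)·(0)·(-2) = 0; checking all 12 entries, every one matches. The claim holds.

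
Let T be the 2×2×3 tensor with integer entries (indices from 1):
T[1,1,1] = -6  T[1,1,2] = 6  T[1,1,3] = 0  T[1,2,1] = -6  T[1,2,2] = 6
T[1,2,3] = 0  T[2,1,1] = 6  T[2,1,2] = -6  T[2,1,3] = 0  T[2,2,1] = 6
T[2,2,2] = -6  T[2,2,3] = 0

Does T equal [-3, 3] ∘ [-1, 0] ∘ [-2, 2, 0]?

No

Reconstruct entry (1,2,1) from the claimed factors: Σₗ aₗ[1]bₗ[2]cₗ[1] = (-3)·(0)·(-2) = 0, but T[1,2,1] = -6. The claim is false.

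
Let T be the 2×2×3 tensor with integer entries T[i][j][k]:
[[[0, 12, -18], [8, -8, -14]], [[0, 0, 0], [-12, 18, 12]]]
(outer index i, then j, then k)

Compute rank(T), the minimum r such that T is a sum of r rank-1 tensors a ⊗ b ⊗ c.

Lower bound: the mode-3 unfolding of T (rows indexed by k, columns by (i,j) = (0,0), (0,1), (1,0), (1,1)) is [[0, 8, 0, -12], [12, -8, 0, 18], [-18, -14, 0, 12]].
There the 2×2 minor on rows k ∈ {0, 1}, columns (i,j) ∈ {(0,0), (0,1)} is det [[0, 8], [12, -8]] = -96 ≠ 0, so this unfolding has rank ≥ 2; CP rank is at least every unfolding rank, so rank(T) ≥ 2. (Flattening ranks never certify an upper bound on CP rank; for that we must actually write T with 2 rank-1 terms.)
Upper bound — finding two terms. Write S_k = T[:,:,k] for the frontal slices: S₀ = [[0, 8], [0, -12]], S₁ = [[12, -8], [0, 18]], S₂ = [[-18, -14], [0, 12]].
If T = a₁ ⊗ b₁ ⊗ c₁ + a₂ ⊗ b₂ ⊗ c₂ then each S_k = c₁[k]·a₁b₁ᵀ + c₂[k]·a₂b₂ᵀ. S₀ and S₁ are linearly independent, so a₁b₁ᵀ and a₂b₂ᵀ must span the same plane of matrices: they are the rank-1 matrices of the form x·S₀ + y·S₁.
det(x·S₀ + y·S₁) is −144·xy + 216·y² = (-72)·(2·x − 3·y)(y), vanishing at (x:y) = (3:2) and (1:0).
M₁ = 3·S₀ + 2·S₁ = [[24, 8], [0, 0]] = 8·(1, 0)(3, 1)ᵀ and M₂ = S₀ = [[0, 8], [0, -12]] = 4·(2, -3)(0, 1)ᵀ, so take a₁ = (1, 0), b₁ = (3, 1), a₂ = (2, -3), b₂ = (0, 1).
Each slice is an integer combination of E₁ = a₁b₁ᵀ and E₂ = a₂b₂ᵀ: S₀ = 4·E₂, S₁ = 4·E₁ − 6·E₂, S₂ = −6·E₁ − 4·E₂; reading off coefficients, c₁ = (0, 4, -6) and c₂ = (4, -6, -4).
Hence T = (1, 0) ⊗ (3, 1) ⊗ (0, 4, -6) + (2, -3) ⊗ (0, 1) ⊗ (4, -6, -4), so rank(T) ≤ 2.
These bounds meet, so rank(T) = 2.

2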